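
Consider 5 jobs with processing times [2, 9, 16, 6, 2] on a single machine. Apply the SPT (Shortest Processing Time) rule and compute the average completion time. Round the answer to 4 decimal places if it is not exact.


Sort jobs by processing time (SPT order): [2, 2, 6, 9, 16]
Compute completion times sequentially:
  Job 1: processing = 2, completes at 2
  Job 2: processing = 2, completes at 4
  Job 3: processing = 6, completes at 10
  Job 4: processing = 9, completes at 19
  Job 5: processing = 16, completes at 35
Sum of completion times = 70
Average completion time = 70/5 = 14.0

14.0


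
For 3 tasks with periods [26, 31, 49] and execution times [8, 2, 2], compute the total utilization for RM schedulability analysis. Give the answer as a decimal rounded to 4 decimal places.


Compute individual utilizations (exact fractions):
  Task 1: C/T = 8/26 = 4/13 (approx. 0.3077)
  Task 2: C/T = 2/31 (approx. 0.0645)
  Task 3: C/T = 2/49 (approx. 0.0408)
Total utilization U = 4/13 + 2/31 + 2/49 = 8156/19747
Rounded to 4 decimal places: U = 0.4130
RM (Liu & Layland) bound for 3 tasks = 0.779763; compare with U = 8156/19747 (approx. 0.413025)
U <= bound, so schedulable by RM sufficient condition.

0.4130


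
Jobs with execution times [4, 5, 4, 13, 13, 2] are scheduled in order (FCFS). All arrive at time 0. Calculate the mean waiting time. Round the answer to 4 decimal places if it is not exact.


FCFS order (as given): [4, 5, 4, 13, 13, 2]
Waiting times:
  Job 1: wait = 0
  Job 2: wait = 4
  Job 3: wait = 9
  Job 4: wait = 13
  Job 5: wait = 26
  Job 6: wait = 39
Sum of waiting times = 91
Average waiting time = 91/6 = 15.1667

15.1667


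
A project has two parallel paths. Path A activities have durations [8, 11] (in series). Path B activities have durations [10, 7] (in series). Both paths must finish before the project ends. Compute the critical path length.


Path A total = 8 + 11 = 19
Path B total = 10 + 7 = 17
Critical path = longest path = max(19, 17) = 19

19


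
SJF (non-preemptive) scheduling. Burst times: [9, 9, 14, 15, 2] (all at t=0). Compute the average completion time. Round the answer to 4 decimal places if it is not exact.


SJF order (ascending): [2, 9, 9, 14, 15]
Completion times:
  Job 1: burst=2, C=2
  Job 2: burst=9, C=11
  Job 3: burst=9, C=20
  Job 4: burst=14, C=34
  Job 5: burst=15, C=49
Average completion = 116/5 = 23.2

23.2


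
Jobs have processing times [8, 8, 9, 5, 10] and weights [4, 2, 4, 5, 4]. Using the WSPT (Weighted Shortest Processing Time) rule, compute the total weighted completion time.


Compute p/w ratios and sort ascending (WSPT): [(5, 5), (8, 4), (9, 4), (10, 4), (8, 2)]
Compute weighted completion times:
  Job (p=5,w=5): C=5, w*C=5*5=25
  Job (p=8,w=4): C=13, w*C=4*13=52
  Job (p=9,w=4): C=22, w*C=4*22=88
  Job (p=10,w=4): C=32, w*C=4*32=128
  Job (p=8,w=2): C=40, w*C=2*40=80
Total weighted completion time = 373

373


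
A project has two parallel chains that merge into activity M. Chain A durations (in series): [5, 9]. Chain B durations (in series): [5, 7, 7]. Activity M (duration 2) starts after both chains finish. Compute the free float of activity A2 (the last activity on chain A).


ES(A2) = sum of predecessors on chain A = 5
EF(A2) = ES + duration = 5 + 9 = 14
Successor of A2 is M. ES(M) = max(sum(A), sum(B)) = max(14, 19) = 19
Free float = ES(successor) - EF(current) = 19 - 14 = 5

5


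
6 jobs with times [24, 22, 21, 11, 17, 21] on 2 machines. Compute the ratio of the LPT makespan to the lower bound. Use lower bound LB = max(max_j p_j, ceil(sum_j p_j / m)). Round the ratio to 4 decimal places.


LPT order: [24, 22, 21, 21, 17, 11]
Machine loads after assignment: [56, 60]
LPT makespan = 60
Lower bound = max(max_job, ceil(total/2)) = max(24, 58) = 58
Ratio = 60 / 58 = 1.0345

1.0345


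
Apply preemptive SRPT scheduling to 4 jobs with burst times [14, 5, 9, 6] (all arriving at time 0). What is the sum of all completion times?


Since all jobs arrive at t=0, SRPT equals SPT ordering.
SPT order: [5, 6, 9, 14]
Completion times:
  Job 1: p=5, C=5
  Job 2: p=6, C=11
  Job 3: p=9, C=20
  Job 4: p=14, C=34
Total completion time = 5 + 11 + 20 + 34 = 70

70


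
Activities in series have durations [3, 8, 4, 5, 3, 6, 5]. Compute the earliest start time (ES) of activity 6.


Activity 6 starts after activities 1 through 5 complete.
Predecessor durations: [3, 8, 4, 5, 3]
ES = 3 + 8 + 4 + 5 + 3 = 23

23


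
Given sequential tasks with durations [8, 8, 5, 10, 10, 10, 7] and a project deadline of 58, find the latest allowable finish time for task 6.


LF(activity 6) = deadline - sum of successor durations
Successors: activities 7 through 7 with durations [7]
Sum of successor durations = 7
LF = 58 - 7 = 51

51


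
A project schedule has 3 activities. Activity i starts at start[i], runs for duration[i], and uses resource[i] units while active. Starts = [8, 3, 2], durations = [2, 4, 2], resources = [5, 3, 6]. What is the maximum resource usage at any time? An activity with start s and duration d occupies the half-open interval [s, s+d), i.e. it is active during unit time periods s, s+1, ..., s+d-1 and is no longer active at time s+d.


Each activity i is active on [start_i, start_i + duration_i).
Compute total resource usage per time slot:
  t=0: active resources = [], total = 0
  t=1: active resources = [], total = 0
  t=2: active resources = [6], total = 6
  t=3: active resources = [3, 6], total = 9
  t=4: active resources = [3], total = 3
  t=5: active resources = [3], total = 3
  t=6: active resources = [3], total = 3
  t=7: active resources = [], total = 0
  t=8: active resources = [5], total = 5
  t=9: active resources = [5], total = 5
Peak resource demand = 9

9


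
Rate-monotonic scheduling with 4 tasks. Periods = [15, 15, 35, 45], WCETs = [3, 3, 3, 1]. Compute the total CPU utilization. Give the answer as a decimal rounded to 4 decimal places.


Compute individual utilizations (exact fractions):
  Task 1: C/T = 3/15 = 1/5 (approx. 0.2)
  Task 2: C/T = 3/15 = 1/5 (approx. 0.2)
  Task 3: C/T = 3/35 (approx. 0.0857)
  Task 4: C/T = 1/45 (approx. 0.0222)
Total utilization U = 1/5 + 1/5 + 3/35 + 1/45 = 32/63
Rounded to 4 decimal places: U = 0.5079
RM (Liu & Layland) bound for 4 tasks = 0.756828; compare with U = 32/63 (approx. 0.507937)
U <= bound, so schedulable by RM sufficient condition.

0.5079


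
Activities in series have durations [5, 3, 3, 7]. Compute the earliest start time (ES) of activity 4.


Activity 4 starts after activities 1 through 3 complete.
Predecessor durations: [5, 3, 3]
ES = 5 + 3 + 3 = 11

11


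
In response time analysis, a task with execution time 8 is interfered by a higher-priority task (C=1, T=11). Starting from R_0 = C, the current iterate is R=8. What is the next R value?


R_next = C + ceil(R_prev / T_hp) * C_hp
ceil(8 / 11) = ceil(0.7273) = 1
Interference = 1 * 1 = 1
R_next = 8 + 1 = 9

9


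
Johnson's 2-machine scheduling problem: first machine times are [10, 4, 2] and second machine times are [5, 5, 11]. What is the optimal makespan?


Apply Johnson's rule:
  Group 1 (a <= b): [(3, 2, 11), (2, 4, 5)]
  Group 2 (a > b): [(1, 10, 5)]
Optimal job order: [3, 2, 1]
Schedule:
  Job 3: M1 done at 2, M2 done at 13
  Job 2: M1 done at 6, M2 done at 18
  Job 1: M1 done at 16, M2 done at 23
Makespan = 23

23


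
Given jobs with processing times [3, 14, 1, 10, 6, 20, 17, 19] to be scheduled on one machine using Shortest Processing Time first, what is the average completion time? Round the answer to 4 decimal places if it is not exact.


Sort jobs by processing time (SPT order): [1, 3, 6, 10, 14, 17, 19, 20]
Compute completion times sequentially:
  Job 1: processing = 1, completes at 1
  Job 2: processing = 3, completes at 4
  Job 3: processing = 6, completes at 10
  Job 4: processing = 10, completes at 20
  Job 5: processing = 14, completes at 34
  Job 6: processing = 17, completes at 51
  Job 7: processing = 19, completes at 70
  Job 8: processing = 20, completes at 90
Sum of completion times = 280
Average completion time = 280/8 = 35.0

35.0


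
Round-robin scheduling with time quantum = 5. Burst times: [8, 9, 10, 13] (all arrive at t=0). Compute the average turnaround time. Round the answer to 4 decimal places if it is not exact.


Time quantum = 5
Execution trace:
  J1 runs 5 units, time = 5
  J2 runs 5 units, time = 10
  J3 runs 5 units, time = 15
  J4 runs 5 units, time = 20
  J1 runs 3 units, time = 23
  J2 runs 4 units, time = 27
  J3 runs 5 units, time = 32
  J4 runs 5 units, time = 37
  J4 runs 3 units, time = 40
Finish times: [23, 27, 32, 40]
Average turnaround = 122/4 = 30.5

30.5


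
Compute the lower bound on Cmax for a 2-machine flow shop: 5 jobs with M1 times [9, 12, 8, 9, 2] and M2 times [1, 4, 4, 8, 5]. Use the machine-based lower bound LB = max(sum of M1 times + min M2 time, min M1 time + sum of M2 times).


LB1 = sum(M1 times) + min(M2 times) = 40 + 1 = 41
LB2 = min(M1 times) + sum(M2 times) = 2 + 22 = 24
Lower bound = max(LB1, LB2) = max(41, 24) = 41

41


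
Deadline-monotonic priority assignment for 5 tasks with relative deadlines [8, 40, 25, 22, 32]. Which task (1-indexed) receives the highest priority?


Sort tasks by relative deadline (ascending):
  Task 1: deadline = 8
  Task 4: deadline = 22
  Task 3: deadline = 25
  Task 5: deadline = 32
  Task 2: deadline = 40
Priority order (highest first): [1, 4, 3, 5, 2]
Highest priority task = 1

1


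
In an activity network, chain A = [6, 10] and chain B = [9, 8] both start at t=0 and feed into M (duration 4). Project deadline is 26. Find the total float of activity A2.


Forward pass: ES(A2) = sum of predecessors on chain A = 6
EF = ES + duration = 6 + 10 = 16
Backward pass: LF(M) = deadline = 26; LS(M) = 26 - 4 = 22
LF(A2) = LS(M) - sum(successors on chain A) = 22 - 0 = 22
LS = LF - duration = 22 - 10 = 12
Total float = LS - ES = 12 - 6 = 6

6


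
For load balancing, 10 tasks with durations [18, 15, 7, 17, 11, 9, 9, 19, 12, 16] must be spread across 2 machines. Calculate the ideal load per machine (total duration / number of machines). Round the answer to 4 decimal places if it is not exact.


Total processing time = 18 + 15 + 7 + 17 + 11 + 9 + 9 + 19 + 12 + 16 = 133
Number of machines = 2
Ideal balanced load = 133 / 2 = 66.5

66.5


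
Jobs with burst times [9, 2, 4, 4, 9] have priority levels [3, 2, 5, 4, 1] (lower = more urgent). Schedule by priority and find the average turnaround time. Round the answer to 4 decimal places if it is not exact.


Sort by priority (ascending = highest first):
Order: [(1, 9), (2, 2), (3, 9), (4, 4), (5, 4)]
Completion times:
  Priority 1, burst=9, C=9
  Priority 2, burst=2, C=11
  Priority 3, burst=9, C=20
  Priority 4, burst=4, C=24
  Priority 5, burst=4, C=28
Average turnaround = 92/5 = 18.4

18.4


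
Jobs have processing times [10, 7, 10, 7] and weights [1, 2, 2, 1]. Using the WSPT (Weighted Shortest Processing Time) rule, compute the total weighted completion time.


Compute p/w ratios and sort ascending (WSPT): [(7, 2), (10, 2), (7, 1), (10, 1)]
Compute weighted completion times:
  Job (p=7,w=2): C=7, w*C=2*7=14
  Job (p=10,w=2): C=17, w*C=2*17=34
  Job (p=7,w=1): C=24, w*C=1*24=24
  Job (p=10,w=1): C=34, w*C=1*34=34
Total weighted completion time = 106

106


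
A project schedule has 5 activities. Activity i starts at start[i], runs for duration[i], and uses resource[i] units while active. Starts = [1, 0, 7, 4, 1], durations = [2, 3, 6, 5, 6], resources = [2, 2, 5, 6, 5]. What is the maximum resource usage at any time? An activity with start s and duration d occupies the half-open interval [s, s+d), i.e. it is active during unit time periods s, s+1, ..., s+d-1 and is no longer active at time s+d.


Each activity i is active on [start_i, start_i + duration_i).
Compute total resource usage per time slot:
  t=0: active resources = [2], total = 2
  t=1: active resources = [2, 2, 5], total = 9
  t=2: active resources = [2, 2, 5], total = 9
  t=3: active resources = [5], total = 5
  t=4: active resources = [6, 5], total = 11
  t=5: active resources = [6, 5], total = 11
  t=6: active resources = [6, 5], total = 11
  t=7: active resources = [5, 6], total = 11
  t=8: active resources = [5, 6], total = 11
  t=9: active resources = [5], total = 5
  t=10: active resources = [5], total = 5
  t=11: active resources = [5], total = 5
  t=12: active resources = [5], total = 5
Peak resource demand = 11

11


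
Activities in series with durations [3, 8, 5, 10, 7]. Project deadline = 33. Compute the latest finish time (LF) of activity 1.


LF(activity 1) = deadline - sum of successor durations
Successors: activities 2 through 5 with durations [8, 5, 10, 7]
Sum of successor durations = 30
LF = 33 - 30 = 3

3


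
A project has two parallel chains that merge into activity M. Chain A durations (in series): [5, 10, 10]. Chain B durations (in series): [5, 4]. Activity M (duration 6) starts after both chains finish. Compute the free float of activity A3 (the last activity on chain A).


ES(A3) = sum of predecessors on chain A = 15
EF(A3) = ES + duration = 15 + 10 = 25
Successor of A3 is M. ES(M) = max(sum(A), sum(B)) = max(25, 9) = 25
Free float = ES(successor) - EF(current) = 25 - 25 = 0

0


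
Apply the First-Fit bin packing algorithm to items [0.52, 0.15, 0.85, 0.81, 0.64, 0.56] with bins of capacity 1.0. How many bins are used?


Place items sequentially using First-Fit:
  Item 0.52 -> new Bin 1
  Item 0.15 -> Bin 1 (now 0.67)
  Item 0.85 -> new Bin 2
  Item 0.81 -> new Bin 3
  Item 0.64 -> new Bin 4
  Item 0.56 -> new Bin 5
Total bins used = 5

5


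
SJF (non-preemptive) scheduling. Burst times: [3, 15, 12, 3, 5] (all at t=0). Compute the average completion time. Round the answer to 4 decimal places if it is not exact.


SJF order (ascending): [3, 3, 5, 12, 15]
Completion times:
  Job 1: burst=3, C=3
  Job 2: burst=3, C=6
  Job 3: burst=5, C=11
  Job 4: burst=12, C=23
  Job 5: burst=15, C=38
Average completion = 81/5 = 16.2

16.2


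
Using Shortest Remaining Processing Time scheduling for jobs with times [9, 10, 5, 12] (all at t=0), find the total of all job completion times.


Since all jobs arrive at t=0, SRPT equals SPT ordering.
SPT order: [5, 9, 10, 12]
Completion times:
  Job 1: p=5, C=5
  Job 2: p=9, C=14
  Job 3: p=10, C=24
  Job 4: p=12, C=36
Total completion time = 5 + 14 + 24 + 36 = 79

79


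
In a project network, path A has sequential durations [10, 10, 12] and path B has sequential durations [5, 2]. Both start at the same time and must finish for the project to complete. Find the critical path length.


Path A total = 10 + 10 + 12 = 32
Path B total = 5 + 2 = 7
Critical path = longest path = max(32, 7) = 32

32


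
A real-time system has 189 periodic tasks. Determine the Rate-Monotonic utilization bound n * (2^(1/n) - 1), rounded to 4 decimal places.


Compute 2^(1/189) = 1.0036741787
Subtract 1: 1.0036741787 - 1 = 0.0036741787
Multiply by n: 189 * 0.0036741787 = 0.6944197743
Round to 4 dp: 0.6944

0.6944


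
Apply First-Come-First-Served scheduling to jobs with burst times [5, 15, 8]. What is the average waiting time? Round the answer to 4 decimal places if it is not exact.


FCFS order (as given): [5, 15, 8]
Waiting times:
  Job 1: wait = 0
  Job 2: wait = 5
  Job 3: wait = 20
Sum of waiting times = 25
Average waiting time = 25/3 = 8.3333

8.3333


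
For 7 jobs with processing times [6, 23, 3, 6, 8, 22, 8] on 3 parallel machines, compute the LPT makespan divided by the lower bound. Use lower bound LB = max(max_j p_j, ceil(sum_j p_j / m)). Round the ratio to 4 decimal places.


LPT order: [23, 22, 8, 8, 6, 6, 3]
Machine loads after assignment: [23, 28, 25]
LPT makespan = 28
Lower bound = max(max_job, ceil(total/3)) = max(23, 26) = 26
Ratio = 28 / 26 = 1.0769

1.0769


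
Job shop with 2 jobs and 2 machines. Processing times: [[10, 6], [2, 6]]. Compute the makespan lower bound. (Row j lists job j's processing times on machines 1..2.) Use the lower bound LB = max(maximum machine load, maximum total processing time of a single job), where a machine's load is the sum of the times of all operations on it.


Machine loads:
  Machine 1: 10 + 2 = 12
  Machine 2: 6 + 6 = 12
Max machine load = 12
Job totals:
  Job 1: 16
  Job 2: 8
Max job total = 16
Lower bound = max(12, 16) = 16

16


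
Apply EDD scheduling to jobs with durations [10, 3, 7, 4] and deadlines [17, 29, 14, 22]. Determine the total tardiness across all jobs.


Sort by due date (EDD order): [(7, 14), (10, 17), (4, 22), (3, 29)]
Compute completion times and tardiness:
  Job 1: p=7, d=14, C=7, tardiness=max(0,7-14)=0
  Job 2: p=10, d=17, C=17, tardiness=max(0,17-17)=0
  Job 3: p=4, d=22, C=21, tardiness=max(0,21-22)=0
  Job 4: p=3, d=29, C=24, tardiness=max(0,24-29)=0
Total tardiness = 0

0


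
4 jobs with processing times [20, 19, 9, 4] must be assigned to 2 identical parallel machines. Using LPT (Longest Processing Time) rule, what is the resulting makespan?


Sort jobs in decreasing order (LPT): [20, 19, 9, 4]
Assign each job to the least loaded machine:
  Machine 1: jobs [20, 4], load = 24
  Machine 2: jobs [19, 9], load = 28
Makespan = max load = 28

28


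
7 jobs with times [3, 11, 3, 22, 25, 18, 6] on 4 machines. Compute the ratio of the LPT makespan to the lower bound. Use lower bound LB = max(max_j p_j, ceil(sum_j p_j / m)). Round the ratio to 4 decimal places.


LPT order: [25, 22, 18, 11, 6, 3, 3]
Machine loads after assignment: [25, 22, 21, 20]
LPT makespan = 25
Lower bound = max(max_job, ceil(total/4)) = max(25, 22) = 25
Ratio = 25 / 25 = 1.0

1.0


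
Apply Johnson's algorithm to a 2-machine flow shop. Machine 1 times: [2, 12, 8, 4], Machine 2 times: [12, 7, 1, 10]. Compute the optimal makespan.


Apply Johnson's rule:
  Group 1 (a <= b): [(1, 2, 12), (4, 4, 10)]
  Group 2 (a > b): [(2, 12, 7), (3, 8, 1)]
Optimal job order: [1, 4, 2, 3]
Schedule:
  Job 1: M1 done at 2, M2 done at 14
  Job 4: M1 done at 6, M2 done at 24
  Job 2: M1 done at 18, M2 done at 31
  Job 3: M1 done at 26, M2 done at 32
Makespan = 32

32


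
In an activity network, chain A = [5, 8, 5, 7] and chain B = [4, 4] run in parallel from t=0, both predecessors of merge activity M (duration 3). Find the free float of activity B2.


ES(B2) = sum of predecessors on chain B = 4
EF(B2) = ES + duration = 4 + 4 = 8
Successor of B2 is M. ES(M) = max(sum(A), sum(B)) = max(25, 8) = 25
Free float = ES(successor) - EF(current) = 25 - 8 = 17

17


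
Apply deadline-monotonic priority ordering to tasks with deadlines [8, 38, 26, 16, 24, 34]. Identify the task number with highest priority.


Sort tasks by relative deadline (ascending):
  Task 1: deadline = 8
  Task 4: deadline = 16
  Task 5: deadline = 24
  Task 3: deadline = 26
  Task 6: deadline = 34
  Task 2: deadline = 38
Priority order (highest first): [1, 4, 5, 3, 6, 2]
Highest priority task = 1

1


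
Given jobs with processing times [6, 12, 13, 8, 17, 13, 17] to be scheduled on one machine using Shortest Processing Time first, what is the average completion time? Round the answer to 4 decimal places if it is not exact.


Sort jobs by processing time (SPT order): [6, 8, 12, 13, 13, 17, 17]
Compute completion times sequentially:
  Job 1: processing = 6, completes at 6
  Job 2: processing = 8, completes at 14
  Job 3: processing = 12, completes at 26
  Job 4: processing = 13, completes at 39
  Job 5: processing = 13, completes at 52
  Job 6: processing = 17, completes at 69
  Job 7: processing = 17, completes at 86
Sum of completion times = 292
Average completion time = 292/7 = 41.7143

41.7143


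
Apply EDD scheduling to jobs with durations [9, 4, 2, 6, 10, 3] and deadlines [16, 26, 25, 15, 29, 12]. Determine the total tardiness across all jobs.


Sort by due date (EDD order): [(3, 12), (6, 15), (9, 16), (2, 25), (4, 26), (10, 29)]
Compute completion times and tardiness:
  Job 1: p=3, d=12, C=3, tardiness=max(0,3-12)=0
  Job 2: p=6, d=15, C=9, tardiness=max(0,9-15)=0
  Job 3: p=9, d=16, C=18, tardiness=max(0,18-16)=2
  Job 4: p=2, d=25, C=20, tardiness=max(0,20-25)=0
  Job 5: p=4, d=26, C=24, tardiness=max(0,24-26)=0
  Job 6: p=10, d=29, C=34, tardiness=max(0,34-29)=5
Total tardiness = 7

7


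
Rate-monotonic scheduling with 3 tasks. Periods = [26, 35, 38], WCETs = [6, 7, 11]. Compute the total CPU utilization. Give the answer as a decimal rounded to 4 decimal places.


Compute individual utilizations (exact fractions):
  Task 1: C/T = 6/26 = 3/13 (approx. 0.2308)
  Task 2: C/T = 7/35 = 1/5 (approx. 0.2)
  Task 3: C/T = 11/38 (approx. 0.2895)
Total utilization U = 3/13 + 1/5 + 11/38 = 1779/2470
Rounded to 4 decimal places: U = 0.7202
RM (Liu & Layland) bound for 3 tasks = 0.779763; compare with U = 1779/2470 (approx. 0.720243)
U <= bound, so schedulable by RM sufficient condition.

0.7202


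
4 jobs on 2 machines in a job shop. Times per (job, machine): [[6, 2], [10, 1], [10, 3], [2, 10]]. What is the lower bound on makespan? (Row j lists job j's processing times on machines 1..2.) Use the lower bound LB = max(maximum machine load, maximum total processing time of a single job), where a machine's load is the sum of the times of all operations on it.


Machine loads:
  Machine 1: 6 + 10 + 10 + 2 = 28
  Machine 2: 2 + 1 + 3 + 10 = 16
Max machine load = 28
Job totals:
  Job 1: 8
  Job 2: 11
  Job 3: 13
  Job 4: 12
Max job total = 13
Lower bound = max(28, 13) = 28

28


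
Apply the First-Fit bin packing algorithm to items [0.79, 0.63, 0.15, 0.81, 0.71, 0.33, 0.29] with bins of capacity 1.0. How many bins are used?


Place items sequentially using First-Fit:
  Item 0.79 -> new Bin 1
  Item 0.63 -> new Bin 2
  Item 0.15 -> Bin 1 (now 0.94)
  Item 0.81 -> new Bin 3
  Item 0.71 -> new Bin 4
  Item 0.33 -> Bin 2 (now 0.96)
  Item 0.29 -> Bin 4 (now 1.0)
Total bins used = 4

4


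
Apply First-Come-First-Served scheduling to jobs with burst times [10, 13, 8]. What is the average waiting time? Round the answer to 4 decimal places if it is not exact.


FCFS order (as given): [10, 13, 8]
Waiting times:
  Job 1: wait = 0
  Job 2: wait = 10
  Job 3: wait = 23
Sum of waiting times = 33
Average waiting time = 33/3 = 11.0

11.0


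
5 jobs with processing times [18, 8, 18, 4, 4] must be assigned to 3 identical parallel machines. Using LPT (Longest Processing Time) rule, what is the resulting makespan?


Sort jobs in decreasing order (LPT): [18, 18, 8, 4, 4]
Assign each job to the least loaded machine:
  Machine 1: jobs [18], load = 18
  Machine 2: jobs [18], load = 18
  Machine 3: jobs [8, 4, 4], load = 16
Makespan = max load = 18

18


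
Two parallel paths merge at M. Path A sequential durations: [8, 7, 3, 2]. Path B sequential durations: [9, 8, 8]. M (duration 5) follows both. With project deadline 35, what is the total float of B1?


Forward pass: ES(B1) = sum of predecessors on chain B = 0
EF = ES + duration = 0 + 9 = 9
Backward pass: LF(M) = deadline = 35; LS(M) = 35 - 5 = 30
LF(B1) = LS(M) - sum(successors on chain B) = 30 - 16 = 14
LS = LF - duration = 14 - 9 = 5
Total float = LS - ES = 5 - 0 = 5

5


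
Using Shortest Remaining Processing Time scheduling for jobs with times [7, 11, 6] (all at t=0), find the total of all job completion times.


Since all jobs arrive at t=0, SRPT equals SPT ordering.
SPT order: [6, 7, 11]
Completion times:
  Job 1: p=6, C=6
  Job 2: p=7, C=13
  Job 3: p=11, C=24
Total completion time = 6 + 13 + 24 = 43

43


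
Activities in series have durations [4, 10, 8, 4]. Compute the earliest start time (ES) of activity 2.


Activity 2 starts after activities 1 through 1 complete.
Predecessor durations: [4]
ES = 4 = 4

4


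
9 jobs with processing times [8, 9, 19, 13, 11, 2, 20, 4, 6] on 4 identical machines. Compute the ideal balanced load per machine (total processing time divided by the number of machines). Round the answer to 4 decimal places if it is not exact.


Total processing time = 8 + 9 + 19 + 13 + 11 + 2 + 20 + 4 + 6 = 92
Number of machines = 4
Ideal balanced load = 92 / 4 = 23.0

23.0


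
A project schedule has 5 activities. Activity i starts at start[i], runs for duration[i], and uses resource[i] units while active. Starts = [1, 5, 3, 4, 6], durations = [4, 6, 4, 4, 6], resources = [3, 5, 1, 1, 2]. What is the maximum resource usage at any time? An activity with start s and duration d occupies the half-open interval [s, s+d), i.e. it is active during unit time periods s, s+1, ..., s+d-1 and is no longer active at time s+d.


Each activity i is active on [start_i, start_i + duration_i).
Compute total resource usage per time slot:
  t=0: active resources = [], total = 0
  t=1: active resources = [3], total = 3
  t=2: active resources = [3], total = 3
  t=3: active resources = [3, 1], total = 4
  t=4: active resources = [3, 1, 1], total = 5
  t=5: active resources = [5, 1, 1], total = 7
  t=6: active resources = [5, 1, 1, 2], total = 9
  t=7: active resources = [5, 1, 2], total = 8
  t=8: active resources = [5, 2], total = 7
  t=9: active resources = [5, 2], total = 7
  t=10: active resources = [5, 2], total = 7
  t=11: active resources = [2], total = 2
Peak resource demand = 9

9


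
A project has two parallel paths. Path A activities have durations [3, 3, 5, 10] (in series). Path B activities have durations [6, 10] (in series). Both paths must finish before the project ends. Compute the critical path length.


Path A total = 3 + 3 + 5 + 10 = 21
Path B total = 6 + 10 = 16
Critical path = longest path = max(21, 16) = 21

21


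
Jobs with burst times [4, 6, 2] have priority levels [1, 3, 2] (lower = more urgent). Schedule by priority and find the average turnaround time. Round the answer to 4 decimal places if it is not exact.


Sort by priority (ascending = highest first):
Order: [(1, 4), (2, 2), (3, 6)]
Completion times:
  Priority 1, burst=4, C=4
  Priority 2, burst=2, C=6
  Priority 3, burst=6, C=12
Average turnaround = 22/3 = 7.3333

7.3333


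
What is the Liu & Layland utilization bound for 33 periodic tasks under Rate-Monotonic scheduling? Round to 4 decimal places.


Compute 2^(1/33) = 1.0212266063
Subtract 1: 1.0212266063 - 1 = 0.0212266063
Multiply by n: 33 * 0.0212266063 = 0.7004780079
Round to 4 dp: 0.7005

0.7005


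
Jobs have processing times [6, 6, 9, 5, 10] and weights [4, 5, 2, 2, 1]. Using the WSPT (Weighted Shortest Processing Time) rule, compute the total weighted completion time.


Compute p/w ratios and sort ascending (WSPT): [(6, 5), (6, 4), (5, 2), (9, 2), (10, 1)]
Compute weighted completion times:
  Job (p=6,w=5): C=6, w*C=5*6=30
  Job (p=6,w=4): C=12, w*C=4*12=48
  Job (p=5,w=2): C=17, w*C=2*17=34
  Job (p=9,w=2): C=26, w*C=2*26=52
  Job (p=10,w=1): C=36, w*C=1*36=36
Total weighted completion time = 200

200


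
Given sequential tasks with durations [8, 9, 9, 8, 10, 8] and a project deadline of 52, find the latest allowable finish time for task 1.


LF(activity 1) = deadline - sum of successor durations
Successors: activities 2 through 6 with durations [9, 9, 8, 10, 8]
Sum of successor durations = 44
LF = 52 - 44 = 8

8


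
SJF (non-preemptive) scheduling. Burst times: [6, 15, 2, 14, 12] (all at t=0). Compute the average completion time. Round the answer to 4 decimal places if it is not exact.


SJF order (ascending): [2, 6, 12, 14, 15]
Completion times:
  Job 1: burst=2, C=2
  Job 2: burst=6, C=8
  Job 3: burst=12, C=20
  Job 4: burst=14, C=34
  Job 5: burst=15, C=49
Average completion = 113/5 = 22.6

22.6


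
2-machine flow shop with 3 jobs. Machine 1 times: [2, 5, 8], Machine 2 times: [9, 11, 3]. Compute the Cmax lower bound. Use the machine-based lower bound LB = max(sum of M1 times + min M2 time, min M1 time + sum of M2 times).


LB1 = sum(M1 times) + min(M2 times) = 15 + 3 = 18
LB2 = min(M1 times) + sum(M2 times) = 2 + 23 = 25
Lower bound = max(LB1, LB2) = max(18, 25) = 25

25


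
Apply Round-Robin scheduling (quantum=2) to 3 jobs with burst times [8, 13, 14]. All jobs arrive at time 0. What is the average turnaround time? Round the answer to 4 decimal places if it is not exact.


Time quantum = 2
Execution trace:
  J1 runs 2 units, time = 2
  J2 runs 2 units, time = 4
  J3 runs 2 units, time = 6
  J1 runs 2 units, time = 8
  J2 runs 2 units, time = 10
  J3 runs 2 units, time = 12
  J1 runs 2 units, time = 14
  J2 runs 2 units, time = 16
  J3 runs 2 units, time = 18
  J1 runs 2 units, time = 20
  J2 runs 2 units, time = 22
  J3 runs 2 units, time = 24
  J2 runs 2 units, time = 26
  J3 runs 2 units, time = 28
  J2 runs 2 units, time = 30
  J3 runs 2 units, time = 32
  J2 runs 1 units, time = 33
  J3 runs 2 units, time = 35
Finish times: [20, 33, 35]
Average turnaround = 88/3 = 29.3333

29.3333


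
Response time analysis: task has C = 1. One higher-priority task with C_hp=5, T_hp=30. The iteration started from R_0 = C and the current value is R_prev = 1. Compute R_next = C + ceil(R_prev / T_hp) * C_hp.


R_next = C + ceil(R_prev / T_hp) * C_hp
ceil(1 / 30) = ceil(0.0333) = 1
Interference = 1 * 5 = 5
R_next = 1 + 5 = 6

6


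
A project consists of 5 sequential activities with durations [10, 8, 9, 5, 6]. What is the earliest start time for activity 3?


Activity 3 starts after activities 1 through 2 complete.
Predecessor durations: [10, 8]
ES = 10 + 8 = 18

18


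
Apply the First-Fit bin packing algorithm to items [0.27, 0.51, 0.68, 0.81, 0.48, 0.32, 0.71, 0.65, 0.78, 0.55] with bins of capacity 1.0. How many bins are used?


Place items sequentially using First-Fit:
  Item 0.27 -> new Bin 1
  Item 0.51 -> Bin 1 (now 0.78)
  Item 0.68 -> new Bin 2
  Item 0.81 -> new Bin 3
  Item 0.48 -> new Bin 4
  Item 0.32 -> Bin 2 (now 1.0)
  Item 0.71 -> new Bin 5
  Item 0.65 -> new Bin 6
  Item 0.78 -> new Bin 7
  Item 0.55 -> new Bin 8
Total bins used = 8

8


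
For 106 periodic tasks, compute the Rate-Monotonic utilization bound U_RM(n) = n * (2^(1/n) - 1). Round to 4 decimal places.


Compute 2^(1/106) = 1.0065605511
Subtract 1: 1.0065605511 - 1 = 0.0065605511
Multiply by n: 106 * 0.0065605511 = 0.6954184166
Round to 4 dp: 0.6954

0.6954


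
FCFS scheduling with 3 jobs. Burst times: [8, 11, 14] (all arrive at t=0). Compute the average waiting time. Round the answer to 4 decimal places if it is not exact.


FCFS order (as given): [8, 11, 14]
Waiting times:
  Job 1: wait = 0
  Job 2: wait = 8
  Job 3: wait = 19
Sum of waiting times = 27
Average waiting time = 27/3 = 9.0

9.0


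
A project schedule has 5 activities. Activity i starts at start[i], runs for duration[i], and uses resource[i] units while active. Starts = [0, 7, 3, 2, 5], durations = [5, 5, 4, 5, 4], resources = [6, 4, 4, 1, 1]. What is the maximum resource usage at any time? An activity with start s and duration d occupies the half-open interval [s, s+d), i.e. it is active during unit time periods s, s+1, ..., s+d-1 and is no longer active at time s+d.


Each activity i is active on [start_i, start_i + duration_i).
Compute total resource usage per time slot:
  t=0: active resources = [6], total = 6
  t=1: active resources = [6], total = 6
  t=2: active resources = [6, 1], total = 7
  t=3: active resources = [6, 4, 1], total = 11
  t=4: active resources = [6, 4, 1], total = 11
  t=5: active resources = [4, 1, 1], total = 6
  t=6: active resources = [4, 1, 1], total = 6
  t=7: active resources = [4, 1], total = 5
  t=8: active resources = [4, 1], total = 5
  t=9: active resources = [4], total = 4
  t=10: active resources = [4], total = 4
  t=11: active resources = [4], total = 4
Peak resource demand = 11

11


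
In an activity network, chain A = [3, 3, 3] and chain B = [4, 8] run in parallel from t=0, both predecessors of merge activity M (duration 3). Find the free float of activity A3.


ES(A3) = sum of predecessors on chain A = 6
EF(A3) = ES + duration = 6 + 3 = 9
Successor of A3 is M. ES(M) = max(sum(A), sum(B)) = max(9, 12) = 12
Free float = ES(successor) - EF(current) = 12 - 9 = 3

3


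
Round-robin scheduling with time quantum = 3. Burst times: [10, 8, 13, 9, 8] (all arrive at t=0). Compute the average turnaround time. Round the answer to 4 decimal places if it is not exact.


Time quantum = 3
Execution trace:
  J1 runs 3 units, time = 3
  J2 runs 3 units, time = 6
  J3 runs 3 units, time = 9
  J4 runs 3 units, time = 12
  J5 runs 3 units, time = 15
  J1 runs 3 units, time = 18
  J2 runs 3 units, time = 21
  J3 runs 3 units, time = 24
  J4 runs 3 units, time = 27
  J5 runs 3 units, time = 30
  J1 runs 3 units, time = 33
  J2 runs 2 units, time = 35
  J3 runs 3 units, time = 38
  J4 runs 3 units, time = 41
  J5 runs 2 units, time = 43
  J1 runs 1 units, time = 44
  J3 runs 3 units, time = 47
  J3 runs 1 units, time = 48
Finish times: [44, 35, 48, 41, 43]
Average turnaround = 211/5 = 42.2

42.2


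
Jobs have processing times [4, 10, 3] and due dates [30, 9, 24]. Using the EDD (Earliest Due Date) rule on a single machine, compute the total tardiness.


Sort by due date (EDD order): [(10, 9), (3, 24), (4, 30)]
Compute completion times and tardiness:
  Job 1: p=10, d=9, C=10, tardiness=max(0,10-9)=1
  Job 2: p=3, d=24, C=13, tardiness=max(0,13-24)=0
  Job 3: p=4, d=30, C=17, tardiness=max(0,17-30)=0
Total tardiness = 1

1


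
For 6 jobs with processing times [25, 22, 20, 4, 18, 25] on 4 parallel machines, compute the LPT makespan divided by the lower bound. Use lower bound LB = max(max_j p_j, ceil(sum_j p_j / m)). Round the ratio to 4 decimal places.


LPT order: [25, 25, 22, 20, 18, 4]
Machine loads after assignment: [25, 25, 26, 38]
LPT makespan = 38
Lower bound = max(max_job, ceil(total/4)) = max(25, 29) = 29
Ratio = 38 / 29 = 1.3103

1.3103


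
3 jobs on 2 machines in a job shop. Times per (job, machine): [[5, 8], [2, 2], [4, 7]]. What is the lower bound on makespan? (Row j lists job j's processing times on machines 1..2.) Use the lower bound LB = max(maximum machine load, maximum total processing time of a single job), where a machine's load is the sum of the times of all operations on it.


Machine loads:
  Machine 1: 5 + 2 + 4 = 11
  Machine 2: 8 + 2 + 7 = 17
Max machine load = 17
Job totals:
  Job 1: 13
  Job 2: 4
  Job 3: 11
Max job total = 13
Lower bound = max(17, 13) = 17

17


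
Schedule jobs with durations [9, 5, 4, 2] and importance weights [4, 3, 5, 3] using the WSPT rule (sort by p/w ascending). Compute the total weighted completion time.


Compute p/w ratios and sort ascending (WSPT): [(2, 3), (4, 5), (5, 3), (9, 4)]
Compute weighted completion times:
  Job (p=2,w=3): C=2, w*C=3*2=6
  Job (p=4,w=5): C=6, w*C=5*6=30
  Job (p=5,w=3): C=11, w*C=3*11=33
  Job (p=9,w=4): C=20, w*C=4*20=80
Total weighted completion time = 149

149


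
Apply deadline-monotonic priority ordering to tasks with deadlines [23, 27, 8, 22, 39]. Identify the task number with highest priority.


Sort tasks by relative deadline (ascending):
  Task 3: deadline = 8
  Task 4: deadline = 22
  Task 1: deadline = 23
  Task 2: deadline = 27
  Task 5: deadline = 39
Priority order (highest first): [3, 4, 1, 2, 5]
Highest priority task = 3

3


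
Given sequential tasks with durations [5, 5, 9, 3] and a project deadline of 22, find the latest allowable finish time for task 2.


LF(activity 2) = deadline - sum of successor durations
Successors: activities 3 through 4 with durations [9, 3]
Sum of successor durations = 12
LF = 22 - 12 = 10

10


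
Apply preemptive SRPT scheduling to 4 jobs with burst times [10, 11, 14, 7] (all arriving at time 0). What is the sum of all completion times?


Since all jobs arrive at t=0, SRPT equals SPT ordering.
SPT order: [7, 10, 11, 14]
Completion times:
  Job 1: p=7, C=7
  Job 2: p=10, C=17
  Job 3: p=11, C=28
  Job 4: p=14, C=42
Total completion time = 7 + 17 + 28 + 42 = 94

94


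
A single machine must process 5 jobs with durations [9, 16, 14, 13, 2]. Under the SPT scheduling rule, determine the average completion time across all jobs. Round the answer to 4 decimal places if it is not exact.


Sort jobs by processing time (SPT order): [2, 9, 13, 14, 16]
Compute completion times sequentially:
  Job 1: processing = 2, completes at 2
  Job 2: processing = 9, completes at 11
  Job 3: processing = 13, completes at 24
  Job 4: processing = 14, completes at 38
  Job 5: processing = 16, completes at 54
Sum of completion times = 129
Average completion time = 129/5 = 25.8

25.8


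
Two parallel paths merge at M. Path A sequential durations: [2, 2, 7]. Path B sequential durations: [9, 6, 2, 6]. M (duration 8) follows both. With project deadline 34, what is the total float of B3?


Forward pass: ES(B3) = sum of predecessors on chain B = 15
EF = ES + duration = 15 + 2 = 17
Backward pass: LF(M) = deadline = 34; LS(M) = 34 - 8 = 26
LF(B3) = LS(M) - sum(successors on chain B) = 26 - 6 = 20
LS = LF - duration = 20 - 2 = 18
Total float = LS - ES = 18 - 15 = 3

3


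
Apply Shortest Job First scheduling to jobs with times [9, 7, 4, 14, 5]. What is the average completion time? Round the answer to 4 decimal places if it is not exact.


SJF order (ascending): [4, 5, 7, 9, 14]
Completion times:
  Job 1: burst=4, C=4
  Job 2: burst=5, C=9
  Job 3: burst=7, C=16
  Job 4: burst=9, C=25
  Job 5: burst=14, C=39
Average completion = 93/5 = 18.6

18.6


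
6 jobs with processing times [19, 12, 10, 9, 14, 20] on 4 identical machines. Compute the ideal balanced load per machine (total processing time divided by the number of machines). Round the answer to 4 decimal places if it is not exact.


Total processing time = 19 + 12 + 10 + 9 + 14 + 20 = 84
Number of machines = 4
Ideal balanced load = 84 / 4 = 21.0

21.0


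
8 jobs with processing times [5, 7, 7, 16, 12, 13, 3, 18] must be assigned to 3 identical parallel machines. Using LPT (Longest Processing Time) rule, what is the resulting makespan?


Sort jobs in decreasing order (LPT): [18, 16, 13, 12, 7, 7, 5, 3]
Assign each job to the least loaded machine:
  Machine 1: jobs [18, 7, 3], load = 28
  Machine 2: jobs [16, 7, 5], load = 28
  Machine 3: jobs [13, 12], load = 25
Makespan = max load = 28

28


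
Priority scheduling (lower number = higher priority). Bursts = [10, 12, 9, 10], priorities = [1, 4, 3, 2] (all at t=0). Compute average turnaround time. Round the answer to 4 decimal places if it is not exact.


Sort by priority (ascending = highest first):
Order: [(1, 10), (2, 10), (3, 9), (4, 12)]
Completion times:
  Priority 1, burst=10, C=10
  Priority 2, burst=10, C=20
  Priority 3, burst=9, C=29
  Priority 4, burst=12, C=41
Average turnaround = 100/4 = 25.0

25.0


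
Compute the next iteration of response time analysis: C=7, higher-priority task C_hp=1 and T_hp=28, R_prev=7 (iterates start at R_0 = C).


R_next = C + ceil(R_prev / T_hp) * C_hp
ceil(7 / 28) = ceil(0.25) = 1
Interference = 1 * 1 = 1
R_next = 7 + 1 = 8

8


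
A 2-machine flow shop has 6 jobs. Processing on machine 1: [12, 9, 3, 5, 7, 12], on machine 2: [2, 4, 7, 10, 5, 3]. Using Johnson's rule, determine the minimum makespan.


Apply Johnson's rule:
  Group 1 (a <= b): [(3, 3, 7), (4, 5, 10)]
  Group 2 (a > b): [(5, 7, 5), (2, 9, 4), (6, 12, 3), (1, 12, 2)]
Optimal job order: [3, 4, 5, 2, 6, 1]
Schedule:
  Job 3: M1 done at 3, M2 done at 10
  Job 4: M1 done at 8, M2 done at 20
  Job 5: M1 done at 15, M2 done at 25
  Job 2: M1 done at 24, M2 done at 29
  Job 6: M1 done at 36, M2 done at 39
  Job 1: M1 done at 48, M2 done at 50
Makespan = 50

50


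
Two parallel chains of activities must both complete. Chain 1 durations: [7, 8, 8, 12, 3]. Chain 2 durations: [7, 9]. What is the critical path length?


Path A total = 7 + 8 + 8 + 12 + 3 = 38
Path B total = 7 + 9 = 16
Critical path = longest path = max(38, 16) = 38

38


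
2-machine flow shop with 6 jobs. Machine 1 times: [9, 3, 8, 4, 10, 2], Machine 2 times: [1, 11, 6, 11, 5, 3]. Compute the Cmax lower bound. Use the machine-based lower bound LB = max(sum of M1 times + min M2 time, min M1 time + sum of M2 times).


LB1 = sum(M1 times) + min(M2 times) = 36 + 1 = 37
LB2 = min(M1 times) + sum(M2 times) = 2 + 37 = 39
Lower bound = max(LB1, LB2) = max(37, 39) = 39

39
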